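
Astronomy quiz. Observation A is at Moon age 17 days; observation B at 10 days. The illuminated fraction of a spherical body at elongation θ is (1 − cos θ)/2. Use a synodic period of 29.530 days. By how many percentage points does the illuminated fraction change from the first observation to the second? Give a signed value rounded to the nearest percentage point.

First observation: θ = 360°·17/29.530 = 207.2°, so f = 0.945.
Second observation: θ = 121.9°, f = 0.764.
Δf = 0.764 − 0.945 = -0.180, i.e. -18 pp.

-18 percentage points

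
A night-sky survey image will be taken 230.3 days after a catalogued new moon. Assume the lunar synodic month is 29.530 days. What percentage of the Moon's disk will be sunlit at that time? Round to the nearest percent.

230.3 d spans 7 complete synodic months (7 × 29.530 = 206.71 d) plus 23.59 d.
The Moon has covered 23.59/29.530 of its cycle, so θ ≈ 360° × 23.59/29.530 = 287.6°.
Illuminated fraction = (1 − cos 287.6°)/2 = (1 − 0.302)/2 ≈ 0.349, so 35%.

35%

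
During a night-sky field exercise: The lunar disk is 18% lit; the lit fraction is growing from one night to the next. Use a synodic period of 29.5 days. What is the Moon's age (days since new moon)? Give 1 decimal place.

4.1 days

From f = (1 − cos θ)/2: cos θ = 1 − 2×0.18 = 0.640; arccos → 50.2°.
Before full moon the principal value applies: θ = 50.2°.
Age = 29.5 × 50.2°/360° ≈ 4.11 days.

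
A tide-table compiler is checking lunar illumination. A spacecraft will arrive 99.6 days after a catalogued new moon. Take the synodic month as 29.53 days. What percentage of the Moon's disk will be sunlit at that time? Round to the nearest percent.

85%

99.6 d spans 3 complete synodic months (3 × 29.53 = 88.59 d) plus 11.01 d.
Elongation θ = 360° × 11.01/29.53 ≈ 134.2°.
With cos θ = (-0.697), the lit fraction is (1 − (-0.697))/2 ≈ 0.849, so 85%.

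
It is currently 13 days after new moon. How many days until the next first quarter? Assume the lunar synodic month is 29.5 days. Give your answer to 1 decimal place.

First quarter is 0.25 of the way through the cycle: age 0.25 × 29.5 = 7.375 d.
Already past this cycle's first quarter; the next is at 7.375 + 29.5 = 36.875 d, so 36.875 − 13 = 23.875 days.

23.9 days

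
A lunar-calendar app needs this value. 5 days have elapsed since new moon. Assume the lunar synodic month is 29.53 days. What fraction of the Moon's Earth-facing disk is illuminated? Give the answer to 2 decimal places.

The Moon has covered 5/29.53 of its cycle, so θ ≈ 360° × 5/29.53 = 61.0°.
With cos θ = 0.485, the lit fraction is (1 − 0.485)/2 ≈ 0.257.

0.26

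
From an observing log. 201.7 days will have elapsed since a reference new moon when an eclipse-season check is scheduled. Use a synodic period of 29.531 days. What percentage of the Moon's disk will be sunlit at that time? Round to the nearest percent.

26%

201.7/29.531 = 6.830 lunations, so 6 complete cycles and 24.51 d into the next.
Elongation θ = 360° × 24.51/29.531 ≈ 298.8°.
cos 298.8° = 0.482, so f = (1 − 0.482)/2 = 0.259, so 26%.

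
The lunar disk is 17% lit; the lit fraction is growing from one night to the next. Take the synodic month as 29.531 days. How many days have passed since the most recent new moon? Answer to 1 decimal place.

cos θ = 1 − 2f = 0.660, giving a principal value of 48.7°.
Waxing ⇒ before full, so θ = 48.7°.
At 360°/29.531 d per day, 48.7° corresponds to 3.99 days.

4.0 days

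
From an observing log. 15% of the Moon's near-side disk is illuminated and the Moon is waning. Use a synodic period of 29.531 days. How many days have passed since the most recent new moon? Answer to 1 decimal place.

From f = (1 − cos θ)/2: cos θ = 1 − 2×0.15 = 0.700; arccos → 45.6°.
Since the Moon is past full (waning), take the reflex angle: θ = 360° − 45.6° = 314.4°.
At 360°/29.531 d per day, 314.4° corresponds to 25.79 days.

25.8 days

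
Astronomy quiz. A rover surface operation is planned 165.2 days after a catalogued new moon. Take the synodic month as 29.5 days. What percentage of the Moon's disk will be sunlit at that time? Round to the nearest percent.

90%

Reduce mod P: 165.2 − 5×29.5 = 17.70 d into the current lunation.
Phase angle: θ = 360°·(17.70 d)/(29.5 d) = 216.0°.
cos 216.0° = (-0.809), so f = (1 − (-0.809))/2 = 0.905, so 90%.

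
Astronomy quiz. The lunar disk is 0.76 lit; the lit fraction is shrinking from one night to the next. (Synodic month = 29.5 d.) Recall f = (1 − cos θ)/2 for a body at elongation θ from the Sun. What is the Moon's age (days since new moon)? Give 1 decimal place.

From f = (1 − cos θ)/2: cos θ = 1 − 2×0.76 = -0.520; arccos → 121.3°.
Waning ⇒ past full, so θ = 360° − 121.3° = 238.7°.
At 360°/29.5 d per day, 238.7° corresponds to 19.56 days.

19.6 days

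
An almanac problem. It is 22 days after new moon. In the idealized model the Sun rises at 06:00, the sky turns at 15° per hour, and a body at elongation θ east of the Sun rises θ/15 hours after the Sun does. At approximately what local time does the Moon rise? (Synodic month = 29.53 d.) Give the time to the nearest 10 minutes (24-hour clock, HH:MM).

23:50

The Moon has covered 22/29.53 of its cycle, so θ ≈ 360° × 22/29.53 = 268.2°.
At 15° of sky rotation per hour, 268.2° corresponds to a 17.88 h lag.
06:00 + 17.880 h ≈ 23:53 → 23:50 to the nearest ten minutes.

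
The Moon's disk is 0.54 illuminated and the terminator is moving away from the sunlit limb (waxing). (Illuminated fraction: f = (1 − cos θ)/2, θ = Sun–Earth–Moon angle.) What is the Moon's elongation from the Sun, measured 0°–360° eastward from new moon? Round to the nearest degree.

95°

cos θ = 1 − 2f = -0.080, giving a principal value of 94.6°.
Before full moon the principal value applies: θ = 94.6°.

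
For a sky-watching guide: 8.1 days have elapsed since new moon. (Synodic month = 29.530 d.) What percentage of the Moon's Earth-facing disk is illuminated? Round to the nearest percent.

58%

Elongation θ = 360° × 8.1/29.530 ≈ 98.7°.
Illuminated fraction = (1 − cos 98.7°)/2 = (1 − (-0.152))/2 ≈ 0.576, so 58%.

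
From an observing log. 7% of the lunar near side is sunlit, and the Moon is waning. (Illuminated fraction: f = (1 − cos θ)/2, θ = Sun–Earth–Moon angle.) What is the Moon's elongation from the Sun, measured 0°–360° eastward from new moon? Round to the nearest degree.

From f = (1 − cos θ)/2: cos θ = 1 − 2×0.07 = 0.860; arccos → 30.7°.
Since the Moon is past full (waning), take the reflex angle: θ = 360° − 30.7° = 329.3°.

329°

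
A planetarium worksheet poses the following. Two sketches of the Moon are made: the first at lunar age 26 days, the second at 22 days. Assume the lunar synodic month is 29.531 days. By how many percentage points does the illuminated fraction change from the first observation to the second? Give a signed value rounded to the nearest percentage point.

+38 pp

First observation: θ = 360°·26/29.531 = 317.0°, so f = 0.135.
Second observation: θ = 268.2°, f = 0.516.
Δf = 0.516 − 0.135 = +0.381, i.e. +38 pp.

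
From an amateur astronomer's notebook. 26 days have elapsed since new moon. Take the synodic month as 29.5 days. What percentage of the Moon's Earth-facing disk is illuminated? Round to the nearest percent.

13%

Phase angle: θ = 360°·(26 d)/(29.5 d) = 317.3°.
Illuminated fraction = (1 − cos 317.3°)/2 = (1 − 0.735)/2 ≈ 0.133, so 13%.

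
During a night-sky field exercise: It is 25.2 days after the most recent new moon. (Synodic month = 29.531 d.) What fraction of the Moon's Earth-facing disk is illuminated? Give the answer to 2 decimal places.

Elongation θ = 360° × 25.2/29.531 ≈ 307.2°.
cos 307.2° = 0.605, so f = (1 − 0.605)/2 = 0.198.

0.20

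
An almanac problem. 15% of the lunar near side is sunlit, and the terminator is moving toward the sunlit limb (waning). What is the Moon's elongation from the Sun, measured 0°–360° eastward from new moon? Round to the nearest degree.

314°

Invert f = (1 − cos θ)/2 to get cos θ = 1 − 2(0.15) = 0.700, hence θ₀ = arccos 0.700 = 45.6°.
Since the Moon is past full (waning), take the reflex angle: θ = 360° − 45.6° = 314.4°.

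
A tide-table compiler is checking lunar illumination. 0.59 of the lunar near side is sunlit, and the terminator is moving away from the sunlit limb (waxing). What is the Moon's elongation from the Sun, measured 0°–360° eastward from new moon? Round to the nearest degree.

Invert f = (1 − cos θ)/2 to get cos θ = 1 − 2(0.59) = -0.180, hence θ₀ = arccos -0.180 = 100.4°.
Waxing ⇒ before full, so θ = 100.4°.

100°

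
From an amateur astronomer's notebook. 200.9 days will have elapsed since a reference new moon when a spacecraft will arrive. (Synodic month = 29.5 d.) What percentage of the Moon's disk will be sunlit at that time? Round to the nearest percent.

32%

Reduce mod P: 200.9 − 6×29.5 = 23.90 d into the current lunation.
The Moon has covered 23.90/29.5 of its cycle, so θ ≈ 360° × 23.90/29.5 = 291.7°.
Illuminated fraction = (1 − cos 291.7°)/2 = (1 − 0.369)/2 ≈ 0.315, so 32%.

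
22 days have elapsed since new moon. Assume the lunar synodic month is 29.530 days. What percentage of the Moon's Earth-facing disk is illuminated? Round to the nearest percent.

52%

Elongation θ = 360° × 22/29.530 ≈ 268.2°.
With cos θ = (-0.031), the lit fraction is (1 − (-0.031))/2 ≈ 0.516, so 52%.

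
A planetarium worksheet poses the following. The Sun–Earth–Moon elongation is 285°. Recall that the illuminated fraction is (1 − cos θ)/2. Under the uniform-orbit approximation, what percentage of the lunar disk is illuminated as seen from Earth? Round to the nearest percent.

37%

f = (1 − cos 285°)/2 = (1 − 0.259)/2 ≈ 0.371, i.e. 37%.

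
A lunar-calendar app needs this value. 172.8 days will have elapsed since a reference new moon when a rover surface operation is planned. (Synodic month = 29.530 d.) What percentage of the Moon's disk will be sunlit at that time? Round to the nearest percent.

20%

172.8 d spans 5 complete synodic months (5 × 29.530 = 147.65 d) plus 25.15 d.
The Moon has covered 25.15/29.530 of its cycle, so θ ≈ 360° × 25.15/29.530 = 306.6°.
With cos θ = 0.596, the lit fraction is (1 − 0.596)/2 ≈ 0.202, so 20%.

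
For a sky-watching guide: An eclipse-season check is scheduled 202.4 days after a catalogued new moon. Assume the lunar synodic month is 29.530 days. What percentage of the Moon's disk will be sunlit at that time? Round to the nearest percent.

202.4/29.530 = 6.854 lunations, so 6 complete cycles and 25.22 d into the next.
The Moon has covered 25.22/29.530 of its cycle, so θ ≈ 360° × 25.22/29.530 = 307.5°.
With cos θ = 0.608, the lit fraction is (1 − 0.608)/2 ≈ 0.196, so 20%.

20%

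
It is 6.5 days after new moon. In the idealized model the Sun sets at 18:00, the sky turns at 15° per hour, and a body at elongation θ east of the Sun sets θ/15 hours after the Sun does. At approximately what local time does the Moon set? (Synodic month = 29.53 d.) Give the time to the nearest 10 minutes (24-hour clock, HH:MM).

Phase angle: θ = 360°·(6.5 d)/(29.53 d) = 79.2°.
At 15° of sky rotation per hour, 79.2° corresponds to a 5.28 h lag.
18:00 + 5.283 h ≈ 23:17 → 23:20 to the nearest ten minutes.

23:20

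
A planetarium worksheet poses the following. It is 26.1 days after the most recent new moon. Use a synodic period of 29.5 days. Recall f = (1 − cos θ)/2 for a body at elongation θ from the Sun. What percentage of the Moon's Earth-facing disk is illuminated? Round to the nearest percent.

13%

Elongation θ = 360° × 26.1/29.5 ≈ 318.5°.
Illuminated fraction = (1 − cos 318.5°)/2 = (1 − 0.749)/2 ≈ 0.125, so 13%.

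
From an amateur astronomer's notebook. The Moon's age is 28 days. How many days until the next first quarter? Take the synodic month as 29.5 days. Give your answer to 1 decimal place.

8.9 days

First quarter is 0.25 of the way through the cycle: age 0.25 × 29.5 = 7.375 d.
Already past this cycle's first quarter; the next is at 7.375 + 29.5 = 36.875 d, so 36.875 − 28 = 8.875 days.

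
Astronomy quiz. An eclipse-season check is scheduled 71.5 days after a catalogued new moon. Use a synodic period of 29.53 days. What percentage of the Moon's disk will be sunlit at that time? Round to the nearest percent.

94%

71.5 d spans 2 complete synodic months (2 × 29.53 = 59.06 d) plus 12.44 d.
Elongation θ = 360° × 12.44/29.53 ≈ 151.7°.
cos 151.7° = (-0.880), so f = (1 − (-0.880))/2 = 0.940, so 94%.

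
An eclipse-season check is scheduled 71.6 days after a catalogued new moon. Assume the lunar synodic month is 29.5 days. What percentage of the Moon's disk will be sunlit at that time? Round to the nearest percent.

95%

71.6/29.5 = 2.427 lunations, so 2 complete cycles and 12.60 d into the next.
Phase angle: θ = 360°·(12.60 d)/(29.5 d) = 153.8°.
With cos θ = (-0.897), the lit fraction is (1 − (-0.897))/2 ≈ 0.948, so 95%.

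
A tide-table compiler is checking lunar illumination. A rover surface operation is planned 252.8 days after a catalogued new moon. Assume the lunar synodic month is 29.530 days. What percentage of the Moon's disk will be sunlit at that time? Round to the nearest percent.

96%

252.8/29.530 = 8.561 lunations, so 8 complete cycles and 16.56 d into the next.
Phase angle: θ = 360°·(16.56 d)/(29.530 d) = 201.9°.
With cos θ = (-0.928), the lit fraction is (1 − (-0.928))/2 ≈ 0.964, so 96%.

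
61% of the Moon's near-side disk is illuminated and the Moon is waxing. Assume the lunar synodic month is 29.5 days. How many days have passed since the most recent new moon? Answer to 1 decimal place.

Invert f = (1 − cos θ)/2 to get cos θ = 1 − 2(0.61) = -0.220, hence θ₀ = arccos -0.220 = 102.7°.
Waxing ⇒ before full, so θ = 102.7°.
At 360°/29.5 d per day, 102.7° corresponds to 8.42 days.

8.4 days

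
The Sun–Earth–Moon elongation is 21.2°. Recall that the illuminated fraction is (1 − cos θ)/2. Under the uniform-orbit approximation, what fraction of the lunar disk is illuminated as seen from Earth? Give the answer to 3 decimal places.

Half-versine of 21.2°: (1 − 0.932)/2 = 0.034.

0.034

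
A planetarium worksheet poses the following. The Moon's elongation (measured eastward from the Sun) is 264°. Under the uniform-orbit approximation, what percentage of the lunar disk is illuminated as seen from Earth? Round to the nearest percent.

55%

f = (1 − cos 264°)/2 = (1 − (-0.105))/2 ≈ 0.552, i.e. 55%.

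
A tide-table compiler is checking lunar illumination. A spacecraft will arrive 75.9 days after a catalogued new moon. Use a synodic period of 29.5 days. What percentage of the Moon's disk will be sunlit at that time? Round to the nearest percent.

95%

75.9 d spans 2 complete synodic months (2 × 29.5 = 59.00 d) plus 16.90 d.
The Moon has covered 16.90/29.5 of its cycle, so θ ≈ 360° × 16.90/29.5 = 206.2°.
Illuminated fraction = (1 − cos 206.2°)/2 = (1 − (-0.897))/2 ≈ 0.948, so 95%.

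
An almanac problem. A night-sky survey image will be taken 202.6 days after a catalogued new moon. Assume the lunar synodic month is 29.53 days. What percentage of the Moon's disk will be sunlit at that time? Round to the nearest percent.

202.6/29.53 = 6.861 lunations, so 6 complete cycles and 25.42 d into the next.
The Moon has covered 25.42/29.53 of its cycle, so θ ≈ 360° × 25.42/29.53 = 309.9°.
Illuminated fraction = (1 − cos 309.9°)/2 = (1 − 0.641)/2 ≈ 0.179, so 18%.

18%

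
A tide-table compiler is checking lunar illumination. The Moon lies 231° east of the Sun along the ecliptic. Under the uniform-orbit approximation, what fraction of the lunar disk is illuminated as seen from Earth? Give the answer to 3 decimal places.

cos 231° = (-0.629), so f = (1 − (-0.629))/2 = 0.815.

0.815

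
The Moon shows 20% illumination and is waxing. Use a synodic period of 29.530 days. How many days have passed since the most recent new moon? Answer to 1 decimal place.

cos θ = 1 − 2f = 0.600, giving a principal value of 53.1°.
The Moon is waxing (0°–180°), so θ = 53.1° directly.
That fraction of the synodic month is 53.1/360 × 29.530 d ≈ 4.36 d.

4.4 days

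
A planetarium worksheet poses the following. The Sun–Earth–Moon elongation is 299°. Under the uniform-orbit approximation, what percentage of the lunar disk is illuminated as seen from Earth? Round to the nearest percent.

26%

cos 299° = 0.485, so f = (1 − 0.485)/2 = 0.258, i.e. 26%.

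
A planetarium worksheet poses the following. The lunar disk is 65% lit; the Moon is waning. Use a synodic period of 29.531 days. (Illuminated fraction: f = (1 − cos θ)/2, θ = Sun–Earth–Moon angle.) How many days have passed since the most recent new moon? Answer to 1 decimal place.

20.7 days

cos θ = 1 − 2f = -0.300, giving a principal value of 107.5°.
Since the Moon is past full (waning), take the reflex angle: θ = 360° − 107.5° = 252.5°.
That fraction of the synodic month is 252.5/360 × 29.531 d ≈ 20.72 d.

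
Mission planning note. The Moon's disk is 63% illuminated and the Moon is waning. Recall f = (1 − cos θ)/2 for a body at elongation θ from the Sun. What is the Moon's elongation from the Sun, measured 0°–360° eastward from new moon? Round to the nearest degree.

255°

cos θ = 1 − 2f = -0.260, giving a principal value of 105.1°.
Waning ⇒ past full, so θ = 360° − 105.1° = 254.9°.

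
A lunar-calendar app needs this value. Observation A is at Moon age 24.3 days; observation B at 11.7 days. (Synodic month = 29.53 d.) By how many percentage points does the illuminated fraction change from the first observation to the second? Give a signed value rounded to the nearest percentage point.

θ₁ = 360° × 24.3/29.53 = 296.2°, f₁ = (1 − cos θ₁)/2 = 0.279.
θ₂ = 360° × 11.7/29.53 = 142.6°, f₂ = (1 − cos θ₂)/2 = 0.897.
Change = f₂ − f₁ = +0.618 → +62 percentage points.

+62 percentage points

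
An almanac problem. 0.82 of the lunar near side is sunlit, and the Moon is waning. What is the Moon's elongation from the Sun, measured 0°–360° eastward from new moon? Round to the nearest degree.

From f = (1 − cos θ)/2: cos θ = 1 − 2×0.82 = -0.640; arccos → 129.8°.
Since the Moon is past full (waning), take the reflex angle: θ = 360° − 129.8° = 230.2°.

230°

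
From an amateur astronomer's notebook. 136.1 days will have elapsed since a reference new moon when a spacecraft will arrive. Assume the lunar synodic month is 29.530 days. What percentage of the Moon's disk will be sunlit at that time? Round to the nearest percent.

136.1/29.530 = 4.609 lunations, so 4 complete cycles and 17.98 d into the next.
Phase angle: θ = 360°·(17.98 d)/(29.530 d) = 219.2°.
Illuminated fraction = (1 − cos 219.2°)/2 = (1 − (-0.775))/2 ≈ 0.888, so 89%.

89%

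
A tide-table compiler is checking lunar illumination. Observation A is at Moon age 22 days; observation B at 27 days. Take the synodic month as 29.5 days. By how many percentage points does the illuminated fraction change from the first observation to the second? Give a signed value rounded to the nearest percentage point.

-44 pp

First observation: θ = 360°·22/29.5 = 268.5°, so f = 0.513.
Second observation: θ = 329.5°, f = 0.069.
Δf = 0.069 − 0.513 = -0.444, i.e. -44 pp.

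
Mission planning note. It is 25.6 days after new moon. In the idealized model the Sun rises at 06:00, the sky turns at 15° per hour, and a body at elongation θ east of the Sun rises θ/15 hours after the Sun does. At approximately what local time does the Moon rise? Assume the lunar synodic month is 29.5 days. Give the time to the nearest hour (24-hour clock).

The Moon has covered 25.6/29.5 of its cycle, so θ ≈ 360° × 25.6/29.5 = 312.4°.
Delay after the Sun = 312.4° / (15°/h) ≈ 20.83 h.
06:00 + 20.83 h ≈ 02:50 → 03:00 to the nearest hour.

03:00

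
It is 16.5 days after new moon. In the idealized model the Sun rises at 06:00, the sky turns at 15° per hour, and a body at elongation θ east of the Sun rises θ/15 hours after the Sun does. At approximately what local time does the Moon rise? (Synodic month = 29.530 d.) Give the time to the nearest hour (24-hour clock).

19:00

Phase angle: θ = 360°·(16.5 d)/(29.530 d) = 201.2°.
Delay after the Sun = 201.2° / (15°/h) ≈ 13.41 h.
06:00 + 13.41 h ≈ 19:25 → 19:00 to the nearest hour.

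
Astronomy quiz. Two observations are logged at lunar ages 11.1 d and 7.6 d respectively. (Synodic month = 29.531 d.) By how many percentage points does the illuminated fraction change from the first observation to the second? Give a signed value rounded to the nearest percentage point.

θ₁ = 360° × 11.1/29.531 = 135.3°, f₁ = (1 − cos θ₁)/2 = 0.855.
θ₂ = 360° × 7.6/29.531 = 92.6°, f₂ = (1 − cos θ₂)/2 = 0.523.
Change = f₂ − f₁ = -0.332 → -33 percentage points.

-33 pp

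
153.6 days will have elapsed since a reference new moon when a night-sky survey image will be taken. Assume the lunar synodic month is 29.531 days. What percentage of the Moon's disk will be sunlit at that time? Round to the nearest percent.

Reduce mod P: 153.6 − 5×29.531 = 5.94 d into the current lunation.
Elongation θ = 360° × 5.94/29.531 ≈ 72.5°.
With cos θ = 0.301, the lit fraction is (1 − 0.301)/2 ≈ 0.349, so 35%.

35%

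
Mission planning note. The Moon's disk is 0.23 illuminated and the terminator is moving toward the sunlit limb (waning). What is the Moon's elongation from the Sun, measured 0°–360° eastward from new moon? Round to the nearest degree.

Invert f = (1 − cos θ)/2 to get cos θ = 1 − 2(0.23) = 0.540, hence θ₀ = arccos 0.540 = 57.3°.
Since the Moon is past full (waning), take the reflex angle: θ = 360° − 57.3° = 302.7°.

303°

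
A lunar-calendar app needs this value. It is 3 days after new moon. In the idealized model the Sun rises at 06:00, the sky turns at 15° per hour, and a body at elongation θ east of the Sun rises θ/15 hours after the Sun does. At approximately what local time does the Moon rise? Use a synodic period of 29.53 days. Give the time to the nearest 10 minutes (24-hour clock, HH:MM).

08:30

The Moon has covered 3/29.53 of its cycle, so θ ≈ 360° × 3/29.53 = 36.6°.
At 15° of sky rotation per hour, 36.6° corresponds to a 2.44 h lag.
06:00 + 2.438 h ≈ 08:26 → 08:30 to the nearest ten minutes.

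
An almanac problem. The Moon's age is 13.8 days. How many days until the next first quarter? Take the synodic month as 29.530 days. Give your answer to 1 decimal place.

23.1 days

First quarter occurs at elongation 90°, i.e. at age 29.530 × 90/360 = 7.383 d.
Already past this cycle's first quarter; the next is at 7.383 + 29.530 = 36.913 d, so 36.913 − 13.8 = 23.113 days.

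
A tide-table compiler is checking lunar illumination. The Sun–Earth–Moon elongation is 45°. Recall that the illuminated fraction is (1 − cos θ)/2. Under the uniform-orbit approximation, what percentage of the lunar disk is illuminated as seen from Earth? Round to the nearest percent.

f = (1 − cos 45°)/2 = (1 − 0.707)/2 ≈ 0.146, i.e. 15%.

15%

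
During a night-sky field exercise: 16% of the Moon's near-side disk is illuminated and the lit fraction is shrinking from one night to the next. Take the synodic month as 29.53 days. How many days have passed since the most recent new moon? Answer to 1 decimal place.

25.7 days

From f = (1 − cos θ)/2: cos θ = 1 − 2×0.16 = 0.680; arccos → 47.2°.
Since the Moon is past full (waning), take the reflex angle: θ = 360° − 47.2° = 312.8°.
Age = 29.53 × 312.8°/360° ≈ 25.66 days.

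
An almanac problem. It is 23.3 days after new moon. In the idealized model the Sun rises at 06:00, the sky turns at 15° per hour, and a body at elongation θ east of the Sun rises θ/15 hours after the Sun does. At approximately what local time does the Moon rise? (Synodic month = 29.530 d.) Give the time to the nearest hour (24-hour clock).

01:00

The Moon has covered 23.3/29.530 of its cycle, so θ ≈ 360° × 23.3/29.530 = 284.1°.
The Moon trails the Sun by θ/15 = 284.1/15 ≈ 18.94 hours.
06:00 + 18.94 h ≈ 00:56 → 01:00 to the nearest hour.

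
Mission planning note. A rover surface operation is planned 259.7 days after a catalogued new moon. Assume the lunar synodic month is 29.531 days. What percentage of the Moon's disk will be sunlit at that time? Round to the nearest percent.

Reduce mod P: 259.7 − 8×29.531 = 23.45 d into the current lunation.
Phase angle: θ = 360°·(23.45 d)/(29.531 d) = 285.9°.
cos 285.9° = 0.274, so f = (1 − 0.274)/2 = 0.363, so 36%.

36%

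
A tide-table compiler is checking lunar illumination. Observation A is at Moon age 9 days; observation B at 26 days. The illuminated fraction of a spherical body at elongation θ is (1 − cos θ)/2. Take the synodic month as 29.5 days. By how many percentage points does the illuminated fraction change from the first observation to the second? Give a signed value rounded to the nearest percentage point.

First observation: θ = 360°·9/29.5 = 109.8°, so f = 0.670.
Second observation: θ = 317.3°, f = 0.133.
Δf = 0.133 − 0.670 = -0.537, i.e. -54 pp.

-54 pp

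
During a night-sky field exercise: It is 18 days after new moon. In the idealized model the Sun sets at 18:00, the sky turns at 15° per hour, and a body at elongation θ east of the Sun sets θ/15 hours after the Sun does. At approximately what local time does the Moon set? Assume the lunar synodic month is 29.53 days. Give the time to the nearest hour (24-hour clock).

Elongation θ = 360° × 18/29.53 ≈ 219.4°.
Delay after the Sun = 219.4° / (15°/h) ≈ 14.63 h.
18:00 + 14.63 h ≈ 08:38 → 09:00 to the nearest hour.

09:00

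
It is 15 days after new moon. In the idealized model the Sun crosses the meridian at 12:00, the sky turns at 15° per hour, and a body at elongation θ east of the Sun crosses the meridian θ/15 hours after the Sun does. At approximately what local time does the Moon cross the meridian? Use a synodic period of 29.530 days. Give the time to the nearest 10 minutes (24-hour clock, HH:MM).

Phase angle: θ = 360°·(15 d)/(29.530 d) = 182.9°.
At 15° of sky rotation per hour, 182.9° corresponds to a 12.19 h lag.
12:00 + 12.191 h ≈ 00:11 → 00:10 to the nearest ten minutes.

00:10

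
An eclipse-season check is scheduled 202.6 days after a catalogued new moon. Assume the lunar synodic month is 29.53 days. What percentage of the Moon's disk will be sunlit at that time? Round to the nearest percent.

18%

202.6 d spans 6 complete synodic months (6 × 29.53 = 177.18 d) plus 25.42 d.
Phase angle: θ = 360°·(25.42 d)/(29.53 d) = 309.9°.
cos 309.9° = 0.641, so f = (1 − 0.641)/2 = 0.179, so 18%.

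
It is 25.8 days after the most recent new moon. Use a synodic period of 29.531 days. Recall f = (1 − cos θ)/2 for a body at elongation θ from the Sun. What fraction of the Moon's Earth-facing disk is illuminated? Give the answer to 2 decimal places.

The Moon has covered 25.8/29.531 of its cycle, so θ ≈ 360° × 25.8/29.531 = 314.5°.
cos 314.5° = 0.701, so f = (1 − 0.701)/2 = 0.149.

0.15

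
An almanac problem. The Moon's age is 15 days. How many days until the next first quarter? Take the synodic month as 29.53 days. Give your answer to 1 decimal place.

First quarter is 0.25 of the way through the cycle: age 0.25 × 29.53 = 7.383 d.
This lunation's first quarter (7.383 d) has passed, so add one period: 36.913 − 15 = 21.913 days.

21.9 days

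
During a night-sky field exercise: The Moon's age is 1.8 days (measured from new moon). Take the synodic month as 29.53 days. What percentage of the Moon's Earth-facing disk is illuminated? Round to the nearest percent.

4%

Elongation θ = 360° × 1.8/29.53 ≈ 21.9°.
cos 21.9° = 0.928, so f = (1 − 0.928)/2 = 0.036, so 4%.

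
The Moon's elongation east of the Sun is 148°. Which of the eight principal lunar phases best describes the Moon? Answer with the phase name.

waxing gibbous

The waxing gibbous sector spans roughly 112°–158°; 148° falls inside it.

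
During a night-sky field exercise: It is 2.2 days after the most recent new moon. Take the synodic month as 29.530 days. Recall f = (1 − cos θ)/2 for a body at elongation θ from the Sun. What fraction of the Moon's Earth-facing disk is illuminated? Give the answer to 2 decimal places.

The Moon has covered 2.2/29.530 of its cycle, so θ ≈ 360° × 2.2/29.530 = 26.8°.
Illuminated fraction = (1 − cos 26.8°)/2 = (1 − 0.892)/2 ≈ 0.054.

0.05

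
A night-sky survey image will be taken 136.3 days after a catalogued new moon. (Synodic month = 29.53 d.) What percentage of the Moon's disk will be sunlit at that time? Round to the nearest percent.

87%

Reduce mod P: 136.3 − 4×29.53 = 18.18 d into the current lunation.
The Moon has covered 18.18/29.53 of its cycle, so θ ≈ 360° × 18.18/29.53 = 221.6°.
cos 221.6° = (-0.747), so f = (1 − (-0.747))/2 = 0.874, so 87%.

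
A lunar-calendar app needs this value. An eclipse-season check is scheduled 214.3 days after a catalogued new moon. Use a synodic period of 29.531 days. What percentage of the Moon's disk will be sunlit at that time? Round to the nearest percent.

52%

Reduce mod P: 214.3 − 7×29.531 = 7.58 d into the current lunation.
The Moon has covered 7.58/29.531 of its cycle, so θ ≈ 360° × 7.58/29.531 = 92.4°.
cos 92.4° = (-0.043), so f = (1 − (-0.043))/2 = 0.521, so 52%.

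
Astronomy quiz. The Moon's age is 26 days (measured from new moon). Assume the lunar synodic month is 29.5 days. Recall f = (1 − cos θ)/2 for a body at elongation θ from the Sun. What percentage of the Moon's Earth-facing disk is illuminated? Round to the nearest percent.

Phase angle: θ = 360°·(26 d)/(29.5 d) = 317.3°.
Illuminated fraction = (1 − cos 317.3°)/2 = (1 − 0.735)/2 ≈ 0.133, so 13%.

13%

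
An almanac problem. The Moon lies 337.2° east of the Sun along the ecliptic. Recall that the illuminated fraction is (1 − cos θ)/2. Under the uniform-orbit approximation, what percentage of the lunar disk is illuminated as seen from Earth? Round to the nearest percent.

cos 337.2° = 0.922, so f = (1 − 0.922)/2 = 0.039, i.e. 4%.

4%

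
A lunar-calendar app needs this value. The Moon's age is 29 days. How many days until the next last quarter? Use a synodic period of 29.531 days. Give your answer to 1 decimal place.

Last quarter occurs at elongation 270°, i.e. at age 29.531 × 270/360 = 22.148 d.
Already past this cycle's last quarter; the next is at 22.148 + 29.531 = 51.679 d, so 51.679 − 29 = 22.679 days.

22.7 days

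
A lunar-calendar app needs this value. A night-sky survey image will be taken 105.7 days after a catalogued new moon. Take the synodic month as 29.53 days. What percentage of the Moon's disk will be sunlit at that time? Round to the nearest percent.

105.7 d spans 3 complete synodic months (3 × 29.53 = 88.59 d) plus 17.11 d.
The Moon has covered 17.11/29.53 of its cycle, so θ ≈ 360° × 17.11/29.53 = 208.6°.
With cos θ = (-0.878), the lit fraction is (1 − (-0.878))/2 ≈ 0.939, so 94%.

94%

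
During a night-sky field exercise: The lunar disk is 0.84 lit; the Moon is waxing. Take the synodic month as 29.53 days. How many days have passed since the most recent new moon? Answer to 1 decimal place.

10.9 days

From f = (1 − cos θ)/2: cos θ = 1 − 2×0.84 = -0.680; arccos → 132.8°.
Waxing ⇒ before full, so θ = 132.8°.
That fraction of the synodic month is 132.8/360 × 29.53 d ≈ 10.90 d.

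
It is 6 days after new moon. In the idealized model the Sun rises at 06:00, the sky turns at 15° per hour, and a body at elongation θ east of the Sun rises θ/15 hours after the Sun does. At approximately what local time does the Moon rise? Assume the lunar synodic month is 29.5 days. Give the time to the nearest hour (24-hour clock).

Elongation θ = 360° × 6/29.5 ≈ 73.2°.
The Moon trails the Sun by θ/15 = 73.2/15 ≈ 4.88 hours.
06:00 + 4.88 h ≈ 10:53 → 11:00 to the nearest hour.

11:00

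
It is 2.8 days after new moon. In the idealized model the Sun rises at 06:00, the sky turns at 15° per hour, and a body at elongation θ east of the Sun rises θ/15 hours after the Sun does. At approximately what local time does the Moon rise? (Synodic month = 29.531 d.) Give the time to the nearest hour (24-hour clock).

The Moon has covered 2.8/29.531 of its cycle, so θ ≈ 360° × 2.8/29.531 = 34.1°.
Delay after the Sun = 34.1° / (15°/h) ≈ 2.28 h.
06:00 + 2.28 h ≈ 08:17 → 08:00 to the nearest hour.

08:00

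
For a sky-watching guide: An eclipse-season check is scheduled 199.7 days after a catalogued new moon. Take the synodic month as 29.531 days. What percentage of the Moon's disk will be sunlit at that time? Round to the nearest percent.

Reduce mod P: 199.7 − 6×29.531 = 22.51 d into the current lunation.
Phase angle: θ = 360°·(22.51 d)/(29.531 d) = 274.5°.
cos 274.5° = 0.078, so f = (1 − 0.078)/2 = 0.461, so 46%.

46%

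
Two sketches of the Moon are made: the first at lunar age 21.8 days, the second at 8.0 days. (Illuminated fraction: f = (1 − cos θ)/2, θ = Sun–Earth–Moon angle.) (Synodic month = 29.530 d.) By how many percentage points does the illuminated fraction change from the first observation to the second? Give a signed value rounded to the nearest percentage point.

+3 pp

First observation: θ = 360°·21.8/29.530 = 265.8°, so f = 0.537.
Second observation: θ = 97.5°, f = 0.566.
Δf = 0.566 − 0.537 = +0.029, i.e. +3 pp.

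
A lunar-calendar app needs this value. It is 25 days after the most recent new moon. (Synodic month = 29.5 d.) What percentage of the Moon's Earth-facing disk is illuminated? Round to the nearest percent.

21%

Phase angle: θ = 360°·(25 d)/(29.5 d) = 305.1°.
Illuminated fraction = (1 − cos 305.1°)/2 = (1 − 0.575)/2 ≈ 0.213, so 21%.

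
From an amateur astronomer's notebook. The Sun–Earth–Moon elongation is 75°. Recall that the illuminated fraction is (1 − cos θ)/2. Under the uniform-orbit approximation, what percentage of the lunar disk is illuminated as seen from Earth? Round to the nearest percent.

f = (1 − cos 75°)/2 = (1 − 0.259)/2 ≈ 0.371, i.e. 37%.

37%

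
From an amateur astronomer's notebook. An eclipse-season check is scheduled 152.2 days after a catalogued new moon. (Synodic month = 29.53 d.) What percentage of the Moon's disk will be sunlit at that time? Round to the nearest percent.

Reduce mod P: 152.2 − 5×29.53 = 4.55 d into the current lunation.
Phase angle: θ = 360°·(4.55 d)/(29.53 d) = 55.5°.
cos 55.5° = 0.567, so f = (1 − 0.567)/2 = 0.217, so 22%.

22%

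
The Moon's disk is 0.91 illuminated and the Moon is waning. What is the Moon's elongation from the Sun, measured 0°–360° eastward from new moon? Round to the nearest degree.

215°

From f = (1 − cos θ)/2: cos θ = 1 − 2×0.91 = -0.820; arccos → 145.1°.
Since the Moon is past full (waning), take the reflex angle: θ = 360° − 145.1° = 214.9°.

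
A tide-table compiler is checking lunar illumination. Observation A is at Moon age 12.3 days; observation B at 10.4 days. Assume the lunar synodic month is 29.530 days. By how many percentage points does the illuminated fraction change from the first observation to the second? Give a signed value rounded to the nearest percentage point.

θ₁ = 360° × 12.3/29.530 = 149.9°, f₁ = (1 − cos θ₁)/2 = 0.933.
θ₂ = 360° × 10.4/29.530 = 126.8°, f₂ = (1 − cos θ₂)/2 = 0.799.
Change = f₂ − f₁ = -0.133 → -13 percentage points.

-13 percentage points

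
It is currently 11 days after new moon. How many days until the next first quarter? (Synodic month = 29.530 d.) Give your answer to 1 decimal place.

25.9 days

First quarter is 0.25 of the way through the cycle: age 0.25 × 29.530 = 7.383 d.
Already past this cycle's first quarter; the next is at 7.383 + 29.530 = 36.913 d, so 36.913 − 11 = 25.913 days.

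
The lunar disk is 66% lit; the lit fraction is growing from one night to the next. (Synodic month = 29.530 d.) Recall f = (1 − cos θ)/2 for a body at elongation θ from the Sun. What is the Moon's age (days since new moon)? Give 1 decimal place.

8.9 days

From f = (1 − cos θ)/2: cos θ = 1 − 2×0.66 = -0.320; arccos → 108.7°.
The Moon is waxing (0°–180°), so θ = 108.7° directly.
That fraction of the synodic month is 108.7/360 × 29.530 d ≈ 8.91 d.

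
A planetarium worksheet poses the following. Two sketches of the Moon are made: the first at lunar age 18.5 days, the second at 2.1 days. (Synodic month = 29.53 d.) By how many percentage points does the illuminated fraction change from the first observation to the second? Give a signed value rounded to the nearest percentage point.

θ₁ = 360° × 18.5/29.53 = 225.5°, f₁ = (1 − cos θ₁)/2 = 0.850.
θ₂ = 360° × 2.1/29.53 = 25.6°, f₂ = (1 − cos θ₂)/2 = 0.049.
Change = f₂ − f₁ = -0.801 → -80 percentage points.

-80 pp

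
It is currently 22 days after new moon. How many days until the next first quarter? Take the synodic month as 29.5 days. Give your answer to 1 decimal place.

First quarter occurs at elongation 90°, i.e. at age 29.5 × 90/360 = 7.375 d.
Already past this cycle's first quarter; the next is at 7.375 + 29.5 = 36.875 d, so 36.875 − 22 = 14.875 days.

14.9 days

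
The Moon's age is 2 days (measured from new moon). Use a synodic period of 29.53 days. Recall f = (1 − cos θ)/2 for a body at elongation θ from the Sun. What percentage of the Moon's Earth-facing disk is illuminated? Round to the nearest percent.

The Moon has covered 2/29.53 of its cycle, so θ ≈ 360° × 2/29.53 = 24.4°.
With cos θ = 0.911, the lit fraction is (1 − 0.911)/2 ≈ 0.045, so 4%.

4%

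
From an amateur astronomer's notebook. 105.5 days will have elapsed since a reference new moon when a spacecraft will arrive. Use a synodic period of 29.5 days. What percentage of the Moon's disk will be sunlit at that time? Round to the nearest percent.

94%

105.5 d spans 3 complete synodic months (3 × 29.5 = 88.50 d) plus 17.00 d.
Phase angle: θ = 360°·(17.00 d)/(29.5 d) = 207.5°.
cos 207.5° = (-0.887), so f = (1 − (-0.887))/2 = 0.944, so 94%.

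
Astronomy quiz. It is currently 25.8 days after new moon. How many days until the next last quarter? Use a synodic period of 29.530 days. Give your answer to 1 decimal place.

Last quarter is 0.75 of the way through the cycle: age 0.75 × 29.530 = 22.148 d.
This lunation's last quarter (22.148 d) has passed, so add one period: 51.678 − 25.8 = 25.878 days.

25.9 days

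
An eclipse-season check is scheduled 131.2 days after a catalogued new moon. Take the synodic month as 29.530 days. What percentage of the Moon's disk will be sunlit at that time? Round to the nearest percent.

131.2/29.530 = 4.443 lunations, so 4 complete cycles and 13.08 d into the next.
Phase angle: θ = 360°·(13.08 d)/(29.530 d) = 159.5°.
With cos θ = (-0.936), the lit fraction is (1 − (-0.936))/2 ≈ 0.968, so 97%.

97%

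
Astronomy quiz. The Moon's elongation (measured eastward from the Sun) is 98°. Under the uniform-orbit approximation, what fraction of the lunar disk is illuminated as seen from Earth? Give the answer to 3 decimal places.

cos 98° = (-0.139), so f = (1 − (-0.139))/2 = 0.570.

0.570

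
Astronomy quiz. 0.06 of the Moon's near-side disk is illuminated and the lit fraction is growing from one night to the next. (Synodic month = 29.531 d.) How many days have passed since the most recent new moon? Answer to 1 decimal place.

From f = (1 − cos θ)/2: cos θ = 1 − 2×0.06 = 0.880; arccos → 28.4°.
Waxing ⇒ before full, so θ = 28.4°.
At 360°/29.531 d per day, 28.4° corresponds to 2.33 days.

2.3 days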